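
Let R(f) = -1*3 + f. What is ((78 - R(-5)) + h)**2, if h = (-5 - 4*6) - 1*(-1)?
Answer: 3364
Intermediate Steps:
R(f) = -3 + f
h = -28 (h = (-5 - 24) + 1 = -29 + 1 = -28)
((78 - R(-5)) + h)**2 = ((78 - (-3 - 5)) - 28)**2 = ((78 - 1*(-8)) - 28)**2 = ((78 + 8) - 28)**2 = (86 - 28)**2 = 58**2 = 3364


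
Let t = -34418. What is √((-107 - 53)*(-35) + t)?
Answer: 3*I*√3202 ≈ 169.76*I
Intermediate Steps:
√((-107 - 53)*(-35) + t) = √((-107 - 53)*(-35) - 34418) = √(-160*(-35) - 34418) = √(5600 - 34418) = √(-28818) = 3*I*√3202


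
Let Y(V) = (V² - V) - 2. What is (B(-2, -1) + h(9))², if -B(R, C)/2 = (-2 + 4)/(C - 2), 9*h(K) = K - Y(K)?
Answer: 2401/81 ≈ 29.642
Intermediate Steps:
Y(V) = -2 + V² - V
h(K) = 2/9 - K²/9 + 2*K/9 (h(K) = (K - (-2 + K² - K))/9 = (K + (2 + K - K²))/9 = (2 - K² + 2*K)/9 = 2/9 - K²/9 + 2*K/9)
B(R, C) = -4/(-2 + C) (B(R, C) = -2*(-2 + 4)/(C - 2) = -4/(-2 + C))
(B(-2, -1) + h(9))² = (-4/(-2 - 1) + (2/9 - ⅑*9² + (2/9)*9))² = (-4/(-3) + (2/9 - ⅑*81 + 2))² = (-4*(-⅓) + (2/9 - 9 + 2))² = (4/3 - 61/9)² = (-49/9)² = 2401/81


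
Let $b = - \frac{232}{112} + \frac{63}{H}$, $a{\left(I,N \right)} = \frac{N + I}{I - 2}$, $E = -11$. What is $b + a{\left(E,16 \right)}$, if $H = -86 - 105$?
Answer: $- \frac{96843}{34762} \approx -2.7859$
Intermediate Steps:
$H = -191$ ($H = -86 - 105 = -191$)
$a{\left(I,N \right)} = \frac{I + N}{-2 + I}$
$b = - \frac{6421}{2674}$ ($b = - \frac{232}{112} + \frac{63}{-191} = \left(-232\right) \frac{1}{112} + 63 \left(- \frac{1}{191}\right) = - \frac{29}{14} - \frac{63}{191} = - \frac{6421}{2674} \approx -2.4013$)
$b + a{\left(E,16 \right)} = - \frac{6421}{2674} + \frac{-11 + 16}{-2 - 11} = - \frac{6421}{2674} + \frac{1}{-13} \cdot 5 = - \frac{6421}{2674} - \frac{5}{13} = - \frac{96843}{34762}$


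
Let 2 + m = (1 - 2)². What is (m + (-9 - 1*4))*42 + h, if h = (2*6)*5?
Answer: -528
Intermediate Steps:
m = -1 (m = -2 + (1 - 2)² = -2 + (-1)² = -2 + 1 = -1)
h = 60 (h = 12*5 = 60)
(m + (-9 - 1*4))*42 + h = (-1 + (-9 - 1*4))*42 + 60 = (-1 + (-9 - 4))*42 + 60 = (-1 - 13)*42 + 60 = -14*42 + 60 = -588 + 60 = -528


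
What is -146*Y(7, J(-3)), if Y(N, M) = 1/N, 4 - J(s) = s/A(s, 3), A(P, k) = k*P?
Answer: -146/7 ≈ -20.857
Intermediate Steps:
A(P, k) = P*k
J(s) = 11/3 (J(s) = 4 - s/(s*3) = 4 - s/(3*s) = 4 - s*1/(3*s) = 4 - 1*⅓ = 4 - ⅓ = 11/3)
-146*Y(7, J(-3)) = -146/7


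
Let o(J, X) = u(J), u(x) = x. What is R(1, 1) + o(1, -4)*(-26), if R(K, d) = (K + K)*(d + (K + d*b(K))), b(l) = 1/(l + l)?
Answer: -21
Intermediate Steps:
b(l) = 1/(2*l)
o(J, X) = J
R(K, d) = 2*K*(K + d + d/(2*K)) (R(K, d) = (K + K)*(d + (K + d*(1/(2*K)))) = (2*K)*(d + (K + d/(2*K))) = (2*K)*(K + d + d/(2*K)) = 2*K*(K + d + d/(2*K)))
R(1, 1) + o(1, -4)*(-26) = (1 + 2*1*(1 + 1)) + 1*(-26) = (1 + 2*1*2) - 26 = (1 + 4) - 26 = 5 - 26 = -21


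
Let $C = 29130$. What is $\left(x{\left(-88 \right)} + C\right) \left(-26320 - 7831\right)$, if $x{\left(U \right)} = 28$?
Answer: $-995774858$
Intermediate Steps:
$\left(x{\left(-88 \right)} + C\right) \left(-26320 - 7831\right) = \left(28 + 29130\right) \left(-26320 - 7831\right) = 29158 \left(-34151\right) = -995774858$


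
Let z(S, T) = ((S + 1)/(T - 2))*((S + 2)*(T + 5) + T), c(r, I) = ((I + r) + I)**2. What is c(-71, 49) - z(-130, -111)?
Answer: -1653576/113 ≈ -14633.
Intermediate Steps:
c(r, I) = (r + 2*I)**2
z(S, T) = (1 + S)*(T + (2 + S)*(5 + T))/(-2 + T) (z(S, T) = ((1 + S)/(-2 + T))*((2 + S)*(5 + T) + T) = ((1 + S)/(-2 + T))*(T + (2 + S)*(5 + T)) = (1 + S)*(T + (2 + S)*(5 + T))/(-2 + T))
c(-71, 49) - z(-130, -111) = (-71 + 2*49)**2 - (10 + 3*(-111) + 5*(-130)**2 + 15*(-130) - 111*(-130)**2 + 4*(-130)*(-111))/(-2 - 111) = (-71 + 98)**2 - (10 - 333 + 5*16900 - 1950 - 111*16900 + 57720)/(-113) = 27**2 - (-1)*(10 - 333 + 84500 - 1950 - 1875900 + 57720)/113 = 729 - (-1)*(-1735953)/113 = 729 - 1*1735953/113 = 729 - 1735953/113 = -1653576/113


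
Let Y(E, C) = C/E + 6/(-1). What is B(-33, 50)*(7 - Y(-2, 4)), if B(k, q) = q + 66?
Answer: 1740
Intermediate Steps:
Y(E, C) = -6 + C/E (Y(E, C) = C/E + 6*(-1) = C/E - 6 = -6 + C/E)
B(k, q) = 66 + q
B(-33, 50)*(7 - Y(-2, 4)) = (66 + 50)*(7 - (-6 + 4/(-2))) = 116*(7 - (-6 + 4*(-½))) = 116*(7 - (-6 - 2)) = 116*(7 - 1*(-8)) = 116*(7 + 8) = 116*15 = 1740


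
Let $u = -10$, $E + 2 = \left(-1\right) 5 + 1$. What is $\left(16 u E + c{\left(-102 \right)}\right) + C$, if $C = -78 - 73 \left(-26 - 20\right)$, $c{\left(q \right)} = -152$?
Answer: $4088$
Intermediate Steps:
$E = -6$ ($E = -2 + \left(\left(-1\right) 5 + 1\right) = -2 + \left(-5 + 1\right) = -2 - 4 = -6$)
$C = 3280$ ($C = -78 - -3358 = -78 + 3358 = 3280$)
$\left(16 u E + c{\left(-102 \right)}\right) + C = \left(16 \left(-10\right) \left(-6\right) - 152\right) + 3280 = \left(\left(-160\right) \left(-6\right) - 152\right) + 3280 = \left(960 - 152\right) + 3280 = 808 + 3280 = 4088$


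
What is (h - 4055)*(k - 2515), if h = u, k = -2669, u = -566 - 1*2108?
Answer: 34883136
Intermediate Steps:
u = -2674 (u = -566 - 2108 = -2674)
h = -2674
(h - 4055)*(k - 2515) = (-2674 - 4055)*(-2669 - 2515) = -6729*(-5184) = 34883136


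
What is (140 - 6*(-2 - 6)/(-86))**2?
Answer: 35952016/1849 ≈ 19444.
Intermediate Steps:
(140 - 6*(-2 - 6)/(-86))**2 = (140 - 6*(-8)*(-1/86))**2 = (140 + 48*(-1/86))**2 = (140 - 24/43)**2 = (5996/43)**2 = 35952016/1849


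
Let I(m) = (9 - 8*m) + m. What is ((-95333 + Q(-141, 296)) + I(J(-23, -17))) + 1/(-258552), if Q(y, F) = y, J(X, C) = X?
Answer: -24641039809/258552 ≈ -95304.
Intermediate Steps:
I(m) = 9 - 7*m
((-95333 + Q(-141, 296)) + I(J(-23, -17))) + 1/(-258552) = ((-95333 - 141) + (9 - 7*(-23))) + 1/(-258552) = (-95474 + (9 + 161)) - 1/258552 = (-95474 + 170) - 1/258552 = -95304 - 1/258552 = -24641039809/258552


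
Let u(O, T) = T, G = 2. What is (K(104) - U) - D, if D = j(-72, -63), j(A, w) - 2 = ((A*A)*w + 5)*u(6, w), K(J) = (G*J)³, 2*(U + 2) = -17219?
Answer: -23134919/2 ≈ -1.1567e+7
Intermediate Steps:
U = -17223/2 (U = -2 + (½)*(-17219) = -2 - 17219/2 = -17223/2 ≈ -8611.5)
K(J) = 8*J³ (K(J) = (2*J)³ = 8*J³)
j(A, w) = 2 + w*(5 + w*A²) (j(A, w) = 2 + ((A*A)*w + 5)*w = 2 + (A²*w + 5)*w = 2 + (w*A² + 5)*w = 2 + (5 + w*A²)*w = 2 + w*(5 + w*A²))
D = 20574983 (D = 2 + 5*(-63) + (-72)²*(-63)² = 2 - 315 + 5184*3969 = 2 - 315 + 20575296 = 20574983)
(K(104) - U) - D = (8*104³ - 1*(-17223/2)) - 1*20574983 = (8*1124864 + 17223/2) - 20574983 = (8998912 + 17223/2) - 20574983 = 18015047/2 - 20574983 = -23134919/2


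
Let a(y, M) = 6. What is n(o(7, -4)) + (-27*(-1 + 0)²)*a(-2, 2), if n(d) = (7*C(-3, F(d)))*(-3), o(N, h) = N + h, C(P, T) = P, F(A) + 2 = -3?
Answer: -99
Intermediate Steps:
F(A) = -5 (F(A) = -2 - 3 = -5)
n(d) = 63 (n(d) = (7*(-3))*(-3) = -21*(-3) = 63)
n(o(7, -4)) + (-27*(-1 + 0)²)*a(-2, 2) = 63 - 27*(-1 + 0)²*6 = 63 - 27*(-1)²*6 = 63 - 27*1*6 = 63 - 27*6 = 63 - 162 = -99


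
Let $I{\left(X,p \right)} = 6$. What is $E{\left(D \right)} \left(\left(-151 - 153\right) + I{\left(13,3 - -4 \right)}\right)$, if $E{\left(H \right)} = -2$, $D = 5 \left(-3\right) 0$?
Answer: $596$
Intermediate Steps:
$D = 0$ ($D = \left(-15\right) 0 = 0$)
$E{\left(D \right)} \left(\left(-151 - 153\right) + I{\left(13,3 - -4 \right)}\right) = - 2 \left(\left(-151 - 153\right) + 6\right) = - 2 \left(-304 + 6\right) = \left(-2\right) \left(-298\right) = 596$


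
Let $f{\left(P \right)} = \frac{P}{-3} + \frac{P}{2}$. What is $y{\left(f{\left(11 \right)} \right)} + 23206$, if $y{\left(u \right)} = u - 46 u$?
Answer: $\frac{46247}{2} \approx 23124.0$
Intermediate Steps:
$f{\left(P \right)} = \frac{P}{6}$ ($f{\left(P \right)} = P \left(- \frac{1}{3}\right) + P \frac{1}{2} = - \frac{P}{3} + \frac{P}{2} = \frac{P}{6}$)
$y{\left(u \right)} = - 45 u$
$y{\left(f{\left(11 \right)} \right)} + 23206 = - 45 \cdot \frac{1}{6} \cdot 11 + 23206 = \left(-45\right) \frac{11}{6} + 23206 = - \frac{165}{2} + 23206 = \frac{46247}{2}$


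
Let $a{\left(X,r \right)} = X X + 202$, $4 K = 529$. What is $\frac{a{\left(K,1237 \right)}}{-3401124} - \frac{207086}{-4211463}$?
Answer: $\frac{3359017056275}{76393108716864} \approx 0.04397$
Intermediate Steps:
$K = \frac{529}{4}$ ($K = \frac{1}{4} \cdot 529 = \frac{529}{4} \approx 132.25$)
$a{\left(X,r \right)} = 202 + X^{2}$ ($a{\left(X,r \right)} = X^{2} + 202 = 202 + X^{2}$)
$\frac{a{\left(K,1237 \right)}}{-3401124} - \frac{207086}{-4211463} = \frac{202 + \left(\frac{529}{4}\right)^{2}}{-3401124} - \frac{207086}{-4211463} = \left(202 + \frac{279841}{16}\right) \left(- \frac{1}{3401124}\right) - - \frac{207086}{4211463} = \frac{283073}{16} \left(- \frac{1}{3401124}\right) + \frac{207086}{4211463} = - \frac{283073}{54417984} + \frac{207086}{4211463} = \frac{3359017056275}{76393108716864}$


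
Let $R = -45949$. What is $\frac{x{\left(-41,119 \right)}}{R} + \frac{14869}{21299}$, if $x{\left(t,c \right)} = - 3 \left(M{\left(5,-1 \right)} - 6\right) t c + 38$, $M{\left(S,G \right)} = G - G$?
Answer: $\frac{2552927097}{978667751} \approx 2.6086$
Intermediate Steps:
$M{\left(S,G \right)} = 0$
$x{\left(t,c \right)} = 38 + 18 c t$ ($x{\left(t,c \right)} = - 3 \left(0 - 6\right) t c + 38 = \left(-3\right) \left(-6\right) t c + 38 = 18 t c + 38 = 18 c t + 38 = 38 + 18 c t$)
$\frac{x{\left(-41,119 \right)}}{R} + \frac{14869}{21299} = \frac{38 + 18 \cdot 119 \left(-41\right)}{-45949} + \frac{14869}{21299} = \left(38 - 87822\right) \left(- \frac{1}{45949}\right) + 14869 \cdot \frac{1}{21299} = \left(-87784\right) \left(- \frac{1}{45949}\right) + \frac{14869}{21299} = \frac{87784}{45949} + \frac{14869}{21299} = \frac{2552927097}{978667751}$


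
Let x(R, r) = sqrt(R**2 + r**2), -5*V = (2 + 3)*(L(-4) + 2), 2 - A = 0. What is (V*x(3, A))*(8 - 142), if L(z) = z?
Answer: -268*sqrt(13) ≈ -966.29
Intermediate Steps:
A = 2 (A = 2 - 1*0 = 2 + 0 = 2)
V = 2 (V = -(2 + 3)*(-4 + 2)/5 = -(-2) = -1/5*(-10) = 2)
(V*x(3, A))*(8 - 142) = (2*sqrt(3**2 + 2**2))*(8 - 142) = (2*sqrt(9 + 4))*(-134) = (2*sqrt(13))*(-134) = -268*sqrt(13)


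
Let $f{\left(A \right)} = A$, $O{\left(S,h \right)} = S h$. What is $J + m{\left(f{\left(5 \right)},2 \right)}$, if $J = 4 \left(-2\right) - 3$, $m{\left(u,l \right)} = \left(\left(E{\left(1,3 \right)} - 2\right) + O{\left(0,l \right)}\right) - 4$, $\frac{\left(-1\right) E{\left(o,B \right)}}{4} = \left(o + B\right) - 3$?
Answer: $-21$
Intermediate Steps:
$E{\left(o,B \right)} = 12 - 4 B - 4 o$ ($E{\left(o,B \right)} = - 4 \left(\left(o + B\right) - 3\right) = - 4 \left(\left(B + o\right) - 3\right) = - 4 \left(-3 + B + o\right) = 12 - 4 B - 4 o$)
$m{\left(u,l \right)} = -10$ ($m{\left(u,l \right)} = \left(\left(\left(12 - 12 - 4\right) - 2\right) + 0 l\right) - 4 = \left(\left(\left(12 - 12 - 4\right) - 2\right) + 0\right) - 4 = \left(\left(-4 - 2\right) + 0\right) - 4 = \left(-6 + 0\right) - 4 = -6 - 4 = -10$)
$J = -11$ ($J = -8 - 3 = -11$)
$J + m{\left(f{\left(5 \right)},2 \right)} = -11 - 10 = -21$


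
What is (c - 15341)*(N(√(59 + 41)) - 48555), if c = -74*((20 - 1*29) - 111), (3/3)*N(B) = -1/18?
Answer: 5646855851/18 ≈ 3.1371e+8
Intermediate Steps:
N(B) = -1/18
c = 8880 (c = -74*((20 - 29) - 111) = -74*(-9 - 111) = -74*(-120) = 8880)
(c - 15341)*(N(√(59 + 41)) - 48555) = (8880 - 15341)*(-1/18 - 48555) = -6461*(-873991/18) = 5646855851/18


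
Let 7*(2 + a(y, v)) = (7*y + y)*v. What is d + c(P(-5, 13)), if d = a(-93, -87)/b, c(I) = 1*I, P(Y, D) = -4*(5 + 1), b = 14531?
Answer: -2376494/101717 ≈ -23.364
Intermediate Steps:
P(Y, D) = -24 (P(Y, D) = -4*6 = -24)
c(I) = I
a(y, v) = -2 + 8*v*y/7 (a(y, v) = -2 + ((7*y + y)*v)/7 = -2 + ((8*y)*v)/7 = -2 + (8*v*y)/7 = -2 + 8*v*y/7)
d = 64714/101717 (d = (-2 + (8/7)*(-87)*(-93))/14531 = (-2 + 64728/7)*(1/14531) = (64714/7)*(1/14531) = 64714/101717 ≈ 0.63622)
d + c(P(-5, 13)) = 64714/101717 - 24 = -2376494/101717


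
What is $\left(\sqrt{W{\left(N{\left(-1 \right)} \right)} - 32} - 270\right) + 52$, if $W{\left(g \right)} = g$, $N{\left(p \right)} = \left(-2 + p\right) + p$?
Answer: $-218 + 6 i \approx -218.0 + 6.0 i$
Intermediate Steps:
$N{\left(p \right)} = -2 + 2 p$
$\left(\sqrt{W{\left(N{\left(-1 \right)} \right)} - 32} - 270\right) + 52 = \left(\sqrt{\left(-2 + 2 \left(-1\right)\right) - 32} - 270\right) + 52 = \left(\sqrt{\left(-2 - 2\right) - 32} - 270\right) + 52 = \left(\sqrt{-4 - 32} - 270\right) + 52 = \left(\sqrt{-36} - 270\right) + 52 = \left(6 i - 270\right) + 52 = \left(-270 + 6 i\right) + 52 = -218 + 6 i$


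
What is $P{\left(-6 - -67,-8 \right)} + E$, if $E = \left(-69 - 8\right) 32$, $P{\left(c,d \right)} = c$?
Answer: $-2403$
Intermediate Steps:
$E = -2464$ ($E = \left(-77\right) 32 = -2464$)
$P{\left(-6 - -67,-8 \right)} + E = \left(-6 - -67\right) - 2464 = \left(-6 + 67\right) - 2464 = 61 - 2464 = -2403$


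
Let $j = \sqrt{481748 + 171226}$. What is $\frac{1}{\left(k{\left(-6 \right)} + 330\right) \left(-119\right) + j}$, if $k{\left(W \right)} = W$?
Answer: $- \frac{918}{35378861} - \frac{\sqrt{13326}}{212273166} \approx -2.6492 \cdot 10^{-5}$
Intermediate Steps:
$j = 7 \sqrt{13326}$ ($j = \sqrt{652974} = 7 \sqrt{13326} \approx 808.07$)
$\frac{1}{\left(k{\left(-6 \right)} + 330\right) \left(-119\right) + j} = \frac{1}{\left(-6 + 330\right) \left(-119\right) + 7 \sqrt{13326}} = \frac{1}{324 \left(-119\right) + 7 \sqrt{13326}} = \frac{1}{-38556 + 7 \sqrt{13326}}$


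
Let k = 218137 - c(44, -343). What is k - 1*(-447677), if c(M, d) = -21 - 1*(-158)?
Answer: 665677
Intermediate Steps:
c(M, d) = 137 (c(M, d) = -21 + 158 = 137)
k = 218000 (k = 218137 - 1*137 = 218137 - 137 = 218000)
k - 1*(-447677) = 218000 - 1*(-447677) = 218000 + 447677 = 665677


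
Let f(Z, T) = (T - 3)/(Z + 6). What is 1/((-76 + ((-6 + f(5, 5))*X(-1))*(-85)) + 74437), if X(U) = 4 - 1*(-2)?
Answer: 11/850611 ≈ 1.2932e-5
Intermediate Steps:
X(U) = 6 (X(U) = 4 + 2 = 6)
f(Z, T) = (-3 + T)/(6 + Z)
1/((-76 + ((-6 + f(5, 5))*X(-1))*(-85)) + 74437) = 1/((-76 + ((-6 + (-3 + 5)/(6 + 5))*6)*(-85)) + 74437) = 1/((-76 + ((-6 + 2/11)*6)*(-85)) + 74437) = 1/((-76 - 64/11*6*(-85)) + 74437) = 1/((-76 - 384/11*(-85)) + 74437) = 1/((-76 + 32640/11) + 74437) = 1/(31804/11 + 74437) = 1/(850611/11) = 11/850611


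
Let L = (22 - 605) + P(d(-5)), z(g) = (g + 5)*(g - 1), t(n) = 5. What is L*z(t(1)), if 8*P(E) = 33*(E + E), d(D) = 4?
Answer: -22000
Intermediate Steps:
P(E) = 33*E/4 (P(E) = (33*(E + E))/8 = (33*(2*E))/8 = (66*E)/8 = 33*E/4)
z(g) = (-1 + g)*(5 + g) (z(g) = (5 + g)*(-1 + g) = (-1 + g)*(5 + g))
L = -550 (L = (22 - 605) + (33/4)*4 = -583 + 33 = -550)
L*z(t(1)) = -550*(-5 + 5**2 + 4*5) = -550*(-5 + 25 + 20) = -550*40 = -22000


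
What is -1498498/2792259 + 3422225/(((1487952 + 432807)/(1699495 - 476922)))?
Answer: 3894195025235758531/1787752201527 ≈ 2.1783e+6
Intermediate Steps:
-1498498/2792259 + 3422225/(((1487952 + 432807)/(1699495 - 476922))) = -1498498*1/2792259 + 3422225/((1920759/1222573)) = -1498498/2792259 + 3422225/((1920759*(1/1222573))) = -1498498/2792259 + 3422225/(1920759/1222573) = -1498498/2792259 + 3422225*(1222573/1920759) = -1498498/2792259 + 4183919884925/1920759 = 3894195025235758531/1787752201527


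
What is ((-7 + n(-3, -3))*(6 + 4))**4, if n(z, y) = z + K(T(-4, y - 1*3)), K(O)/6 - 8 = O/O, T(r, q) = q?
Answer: 37480960000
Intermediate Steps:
K(O) = 54 (K(O) = 48 + 6*(O/O) = 48 + 6*1 = 48 + 6 = 54)
n(z, y) = 54 + z (n(z, y) = z + 54 = 54 + z)
((-7 + n(-3, -3))*(6 + 4))**4 = ((-7 + (54 - 3))*(6 + 4))**4 = ((-7 + 51)*10)**4 = (44*10)**4 = 440**4 = 37480960000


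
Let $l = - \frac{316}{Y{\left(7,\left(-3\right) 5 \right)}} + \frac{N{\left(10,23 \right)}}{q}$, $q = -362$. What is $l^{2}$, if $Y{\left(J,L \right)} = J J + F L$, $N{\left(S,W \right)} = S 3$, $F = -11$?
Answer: $\frac{912221209}{375080689} \approx 2.4321$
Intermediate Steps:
$N{\left(S,W \right)} = 3 S$
$Y{\left(J,L \right)} = J^{2} - 11 L$ ($Y{\left(J,L \right)} = J J - 11 L = J^{2} - 11 L$)
$l = - \frac{30203}{19367}$ ($l = - \frac{316}{7^{2} - 11 \left(\left(-3\right) 5\right)} + \frac{3 \cdot 10}{-362} = - \frac{316}{49 - -165} + 30 \left(- \frac{1}{362}\right) = - \frac{316}{49 + 165} - \frac{15}{181} = - \frac{316}{214} - \frac{15}{181} = \left(-316\right) \frac{1}{214} - \frac{15}{181} = - \frac{158}{107} - \frac{15}{181} = - \frac{30203}{19367} \approx -1.5595$)
$l^{2} = \left(- \frac{30203}{19367}\right)^{2} = \frac{912221209}{375080689}$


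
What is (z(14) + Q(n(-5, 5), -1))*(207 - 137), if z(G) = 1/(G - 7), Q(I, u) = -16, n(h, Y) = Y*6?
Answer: -1110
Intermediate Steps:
n(h, Y) = 6*Y
z(G) = 1/(-7 + G)
(z(14) + Q(n(-5, 5), -1))*(207 - 137) = (1/(-7 + 14) - 16)*(207 - 137) = (1/7 - 16)*70 = -111/7*70 = -1110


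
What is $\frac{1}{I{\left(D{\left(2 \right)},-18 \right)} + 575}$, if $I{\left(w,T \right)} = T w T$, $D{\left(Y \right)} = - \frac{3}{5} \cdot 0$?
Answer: $\frac{1}{575} \approx 0.0017391$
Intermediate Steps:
$D{\left(Y \right)} = 0$ ($D{\left(Y \right)} = \left(-3\right) \frac{1}{5} \cdot 0 = \left(- \frac{3}{5}\right) 0 = 0$)
$I{\left(w,T \right)} = w T^{2}$
$\frac{1}{I{\left(D{\left(2 \right)},-18 \right)} + 575} = \frac{1}{0 \left(-18\right)^{2} + 575} = \frac{1}{0 \cdot 324 + 575} = \frac{1}{0 + 575} = \frac{1}{575}$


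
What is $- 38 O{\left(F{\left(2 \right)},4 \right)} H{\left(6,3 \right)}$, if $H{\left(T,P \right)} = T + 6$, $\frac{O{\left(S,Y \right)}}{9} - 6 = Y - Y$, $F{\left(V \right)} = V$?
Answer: $-24624$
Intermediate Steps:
$O{\left(S,Y \right)} = 54$ ($O{\left(S,Y \right)} = 54 + 9 \left(Y - Y\right) = 54 + 9 \cdot 0 = 54 + 0 = 54$)
$H{\left(T,P \right)} = 6 + T$
$- 38 O{\left(F{\left(2 \right)},4 \right)} H{\left(6,3 \right)} = \left(-38\right) 54 \left(6 + 6\right) = \left(-2052\right) 12 = -24624$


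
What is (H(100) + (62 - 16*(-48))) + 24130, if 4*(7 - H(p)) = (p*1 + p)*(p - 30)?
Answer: 21467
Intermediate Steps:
H(p) = 7 - p*(-30 + p)/2 (H(p) = 7 - (p*1 + p)*(p - 30)/4 = 7 - (p + p)*(-30 + p)/4 = 7 - 2*p*(-30 + p)/4 = 7 - p*(-30 + p)/2)
(H(100) + (62 - 16*(-48))) + 24130 = ((7 + 15*100 - ½*100²) + (62 - 16*(-48))) + 24130 = ((7 + 1500 - ½*10000) + (62 + 768)) + 24130 = ((7 + 1500 - 5000) + 830) + 24130 = (-3493 + 830) + 24130 = -2663 + 24130 = 21467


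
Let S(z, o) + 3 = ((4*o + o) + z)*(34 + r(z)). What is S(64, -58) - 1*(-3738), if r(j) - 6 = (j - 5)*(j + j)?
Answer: -1712057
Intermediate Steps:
r(j) = 6 + 2*j*(-5 + j) (r(j) = 6 + (j - 5)*(j + j) = 6 + (-5 + j)*(2*j) = 6 + 2*j*(-5 + j))
S(z, o) = -3 + (z + 5*o)*(40 - 10*z + 2*z**2) (S(z, o) = -3 + ((4*o + o) + z)*(34 + (6 - 10*z + 2*z**2)) = -3 + (5*o + z)*(40 - 10*z + 2*z**2) = -3 + (z + 5*o)*(40 - 10*z + 2*z**2))
S(64, -58) - 1*(-3738) = (-3 - 10*64**2 + 2*64**3 + 40*64 + 200*(-58) - 50*(-58)*64 + 10*(-58)*64**2) - 1*(-3738) = (-3 - 10*4096 + 2*262144 + 2560 - 11600 + 185600 + 10*(-58)*4096) + 3738 = (-3 - 40960 + 524288 + 2560 - 11600 + 185600 - 2375680) + 3738 = -1715795 + 3738 = -1712057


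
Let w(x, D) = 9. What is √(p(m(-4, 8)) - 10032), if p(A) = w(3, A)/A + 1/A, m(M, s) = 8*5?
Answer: I*√40127/2 ≈ 100.16*I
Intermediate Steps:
m(M, s) = 40
p(A) = 10/A (p(A) = 9/A + 1/A = 10/A)
√(p(m(-4, 8)) - 10032) = √(10/40 - 10032) = √(10*(1/40) - 10032) = √(¼ - 10032) = √(-40127/4) = I*√40127/2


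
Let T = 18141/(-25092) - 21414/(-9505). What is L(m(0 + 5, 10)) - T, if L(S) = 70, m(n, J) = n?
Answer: 5443357439/79499820 ≈ 68.470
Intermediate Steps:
T = 121629961/79499820 (T = 18141*(-1/25092) - 21414*(-1/9505) = -6047/8364 + 21414/9505 = 121629961/79499820 ≈ 1.5299)
L(m(0 + 5, 10)) - T = 70 - 1*121629961/79499820 = 70 - 121629961/79499820 = 5443357439/79499820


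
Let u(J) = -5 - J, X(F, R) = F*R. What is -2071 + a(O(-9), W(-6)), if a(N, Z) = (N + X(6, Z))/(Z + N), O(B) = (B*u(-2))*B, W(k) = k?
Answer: -171800/83 ≈ -2069.9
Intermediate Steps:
O(B) = -3*B² (O(B) = (B*(-5 - 1*(-2)))*B = (B*(-5 + 2))*B = (B*(-3))*B = (-3*B)*B = -3*B²)
a(N, Z) = (N + 6*Z)/(N + Z) (a(N, Z) = (N + 6*Z)/(Z + N) = (N + 6*Z)/(N + Z))
-2071 + a(O(-9), W(-6)) = -2071 + (-3*(-9)² + 6*(-6))/(-3*(-9)² - 6) = -2071 + (-3*81 - 36)/(-3*81 - 6) = -2071 + (-243 - 36)/(-243 - 6) = -2071 - 279/(-249) = -2071 - 1/249*(-279) = -2071 + 93/83 = -171800/83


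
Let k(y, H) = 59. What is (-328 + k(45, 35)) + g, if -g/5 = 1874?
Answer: -9639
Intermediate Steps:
g = -9370 (g = -5*1874 = -9370)
(-328 + k(45, 35)) + g = (-328 + 59) - 9370 = -269 - 9370 = -9639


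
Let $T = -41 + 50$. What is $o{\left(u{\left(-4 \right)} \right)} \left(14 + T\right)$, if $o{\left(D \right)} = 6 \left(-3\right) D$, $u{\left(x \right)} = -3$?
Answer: $1242$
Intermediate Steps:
$o{\left(D \right)} = - 18 D$
$T = 9$
$o{\left(u{\left(-4 \right)} \right)} \left(14 + T\right) = \left(-18\right) \left(-3\right) \left(14 + 9\right) = 54 \cdot 23 = 1242$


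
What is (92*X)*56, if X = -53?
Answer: -273056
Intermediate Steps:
(92*X)*56 = (92*(-53))*56 = -4876*56 = -273056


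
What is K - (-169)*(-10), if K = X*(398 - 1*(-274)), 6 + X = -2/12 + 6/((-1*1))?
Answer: -9866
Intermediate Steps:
X = -73/6 (X = -6 + (-2/12 + 6/((-1*1))) = -6 + (-2*1/12 + 6/(-1)) = -6 + (-1/6 + 6*(-1)) = -6 + (-1/6 - 6) = -6 - 37/6 = -73/6 ≈ -12.167)
K = -8176 (K = -73*(398 - 1*(-274))/6 = -73*(398 + 274)/6 = -73/6*672 = -8176)
K - (-169)*(-10) = -8176 - (-169)*(-10) = -8176 - 1*1690 = -8176 - 1690 = -9866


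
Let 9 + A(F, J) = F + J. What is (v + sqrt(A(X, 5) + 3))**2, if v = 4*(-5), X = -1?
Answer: (20 - I*sqrt(2))**2 ≈ 398.0 - 56.569*I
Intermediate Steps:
A(F, J) = -9 + F + J (A(F, J) = -9 + (F + J) = -9 + F + J)
v = -20
(v + sqrt(A(X, 5) + 3))**2 = (-20 + sqrt((-9 - 1 + 5) + 3))**2 = (-20 + sqrt(-5 + 3))**2 = (-20 + sqrt(-2))**2 = (-20 + I*sqrt(2))**2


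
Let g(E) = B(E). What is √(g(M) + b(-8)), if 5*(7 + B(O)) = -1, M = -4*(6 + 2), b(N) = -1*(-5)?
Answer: I*√55/5 ≈ 1.4832*I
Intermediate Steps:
b(N) = 5
M = -32 (M = -4*8 = -32)
B(O) = -36/5 (B(O) = -7 + (⅕)*(-1) = -7 - ⅕ = -36/5)
g(E) = -36/5
√(g(M) + b(-8)) = √(-36/5 + 5) = √(-11/5) = I*√55/5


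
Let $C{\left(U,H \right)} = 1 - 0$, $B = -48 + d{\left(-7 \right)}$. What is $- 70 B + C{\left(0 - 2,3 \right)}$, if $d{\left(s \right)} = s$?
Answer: $3851$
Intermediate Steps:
$B = -55$ ($B = -48 - 7 = -55$)
$C{\left(U,H \right)} = 1$ ($C{\left(U,H \right)} = 1 + 0 = 1$)
$- 70 B + C{\left(0 - 2,3 \right)} = \left(-70\right) \left(-55\right) + 1 = 3850 + 1 = 3851$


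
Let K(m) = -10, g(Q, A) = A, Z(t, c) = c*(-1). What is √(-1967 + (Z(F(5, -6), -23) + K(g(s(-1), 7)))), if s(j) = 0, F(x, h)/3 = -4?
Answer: I*√1954 ≈ 44.204*I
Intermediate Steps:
F(x, h) = -12 (F(x, h) = 3*(-4) = -12)
Z(t, c) = -c
√(-1967 + (Z(F(5, -6), -23) + K(g(s(-1), 7)))) = √(-1967 + (-1*(-23) - 10)) = √(-1967 + (23 - 10)) = √(-1967 + 13) = √(-1954) = I*√1954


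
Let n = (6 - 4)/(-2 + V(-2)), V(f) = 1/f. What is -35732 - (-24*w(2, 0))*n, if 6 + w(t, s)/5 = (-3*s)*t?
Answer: -35156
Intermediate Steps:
w(t, s) = -30 - 15*s*t (w(t, s) = -30 + 5*((-3*s)*t) = -30 + 5*(-3*s*t) = -30 - 15*s*t)
n = -⅘ (n = (6 - 4)/(-2 + 1/(-2)) = 2/(-2 - ½) = 2/(-5/2) = 2*(-⅖) = -⅘ ≈ -0.80000)
-35732 - (-24*w(2, 0))*n = -35732 - (-24*(-30 - 15*0*2))*(-4)/5 = -35732 - (-24*(-30 + 0))*(-4)/5 = -35732 - (-24*(-30))*(-4)/5 = -35732 - 720*(-4)/5 = -35732 - 1*(-576) = -35732 + 576 = -35156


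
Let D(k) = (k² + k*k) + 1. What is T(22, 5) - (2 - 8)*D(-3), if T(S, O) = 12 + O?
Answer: 131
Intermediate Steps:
D(k) = 1 + 2*k² (D(k) = (k² + k²) + 1 = 2*k² + 1 = 1 + 2*k²)
T(22, 5) - (2 - 8)*D(-3) = (12 + 5) - (2 - 8)*(1 + 2*(-3)²) = 17 - (-6)*(1 + 2*9) = 17 - (-6)*(1 + 18) = 17 - (-6)*19 = 17 - 1*(-114) = 17 + 114 = 131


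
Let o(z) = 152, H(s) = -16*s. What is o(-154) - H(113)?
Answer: 1960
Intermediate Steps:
o(-154) - H(113) = 152 - (-16)*113 = 152 - 1*(-1808) = 152 + 1808 = 1960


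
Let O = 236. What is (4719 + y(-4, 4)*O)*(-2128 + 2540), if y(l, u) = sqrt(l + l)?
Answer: 1944228 + 194464*I*sqrt(2) ≈ 1.9442e+6 + 2.7501e+5*I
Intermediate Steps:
y(l, u) = sqrt(2)*sqrt(l) (y(l, u) = sqrt(2*l) = sqrt(2)*sqrt(l))
(4719 + y(-4, 4)*O)*(-2128 + 2540) = (4719 + (sqrt(2)*sqrt(-4))*236)*(-2128 + 2540) = (4719 + (sqrt(2)*(2*I))*236)*412 = (4719 + (2*I*sqrt(2))*236)*412 = (4719 + 472*I*sqrt(2))*412 = 1944228 + 194464*I*sqrt(2)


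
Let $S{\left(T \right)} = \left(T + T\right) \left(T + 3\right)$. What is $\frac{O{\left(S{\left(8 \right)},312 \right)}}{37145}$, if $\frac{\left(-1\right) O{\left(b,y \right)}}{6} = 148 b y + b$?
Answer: $- \frac{48762912}{37145} \approx -1312.8$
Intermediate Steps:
$S{\left(T \right)} = 2 T \left(3 + T\right)$
$O{\left(b,y \right)} = - 6 b - 888 b y$ ($O{\left(b,y \right)} = - 6 \left(148 b y + b\right) = - 6 \left(b + 148 b y\right) = - 6 b - 888 b y$)
$\frac{O{\left(S{\left(8 \right)},312 \right)}}{37145} = \frac{\left(-6\right) 2 \cdot 8 \left(3 + 8\right) \left(1 + 148 \cdot 312\right)}{37145} = - 6 \cdot 2 \cdot 8 \cdot 11 \left(1 + 46176\right) \frac{1}{37145} = \left(-6\right) 176 \cdot 46177 \cdot \frac{1}{37145} = \left(-48762912\right) \frac{1}{37145} = - \frac{48762912}{37145}$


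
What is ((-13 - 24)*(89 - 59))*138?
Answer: -153180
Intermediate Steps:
((-13 - 24)*(89 - 59))*138 = -37*30*138 = -1110*138 = -153180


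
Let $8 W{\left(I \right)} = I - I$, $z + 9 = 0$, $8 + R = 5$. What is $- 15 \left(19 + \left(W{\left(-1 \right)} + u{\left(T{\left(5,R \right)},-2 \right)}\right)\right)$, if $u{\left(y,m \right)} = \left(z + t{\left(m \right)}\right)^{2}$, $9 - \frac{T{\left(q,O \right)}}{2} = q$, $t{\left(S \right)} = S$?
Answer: $-2100$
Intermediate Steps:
$R = -3$ ($R = -8 + 5 = -3$)
$z = -9$ ($z = -9 + 0 = -9$)
$W{\left(I \right)} = 0$ ($W{\left(I \right)} = \frac{I - I}{8} = \frac{1}{8} \cdot 0 = 0$)
$T{\left(q,O \right)} = 18 - 2 q$
$u{\left(y,m \right)} = \left(-9 + m\right)^{2}$
$- 15 \left(19 + \left(W{\left(-1 \right)} + u{\left(T{\left(5,R \right)},-2 \right)}\right)\right) = - 15 \left(19 + \left(0 + \left(-9 - 2\right)^{2}\right)\right) = - 15 \left(19 + \left(0 + \left(-11\right)^{2}\right)\right) = - 15 \left(19 + \left(0 + 121\right)\right) = - 15 \left(19 + 121\right) = \left(-15\right) 140 = -2100$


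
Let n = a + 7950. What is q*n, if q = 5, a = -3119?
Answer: 24155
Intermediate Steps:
n = 4831 (n = -3119 + 7950 = 4831)
q*n = 5*4831 = 24155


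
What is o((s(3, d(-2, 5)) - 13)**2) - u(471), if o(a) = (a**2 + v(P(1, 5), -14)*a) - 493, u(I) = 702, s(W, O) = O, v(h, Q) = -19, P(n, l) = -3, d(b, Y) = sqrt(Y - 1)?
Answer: 11147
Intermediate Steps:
d(b, Y) = sqrt(-1 + Y)
o(a) = -493 + a**2 - 19*a (o(a) = (a**2 - 19*a) - 493 = -493 + a**2 - 19*a)
o((s(3, d(-2, 5)) - 13)**2) - u(471) = (-493 + ((sqrt(-1 + 5) - 13)**2)**2 - 19*(sqrt(-1 + 5) - 13)**2) - 1*702 = (-493 + ((sqrt(4) - 13)**2)**2 - 19*(sqrt(4) - 13)**2) - 702 = (-493 + ((2 - 13)**2)**2 - 19*(2 - 13)**2) - 702 = (-493 + ((-11)**2)**2 - 19*(-11)**2) - 702 = (-493 + 121**2 - 19*121) - 702 = (-493 + 14641 - 2299) - 702 = 11849 - 702 = 11147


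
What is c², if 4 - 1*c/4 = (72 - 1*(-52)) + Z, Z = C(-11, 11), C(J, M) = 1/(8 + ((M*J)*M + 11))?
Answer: 24787038721/107584 ≈ 2.3040e+5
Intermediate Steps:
C(J, M) = 1/(19 + J*M²) (C(J, M) = 1/(8 + ((J*M)*M + 11)) = 1/(8 + (J*M² + 11)) = 1/(8 + (11 + J*M²)) = 1/(19 + J*M²))
Z = -1/1312 (Z = 1/(19 - 11*11²) = 1/(19 - 11*121) = 1/(19 - 1331) = 1/(-1312) = -1/1312 ≈ -0.00076220)
c = -157439/328 (c = 16 - 4*((72 - 1*(-52)) - 1/1312) = 16 - 4*((72 + 52) - 1/1312) = 16 - 4*(124 - 1/1312) = 16 - 4*162687/1312 = 16 - 162687/328 = -157439/328 ≈ -480.00)
c² = (-157439/328)² = 24787038721/107584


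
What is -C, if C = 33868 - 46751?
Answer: 12883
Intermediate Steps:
C = -12883
-C = -1*(-12883) = 12883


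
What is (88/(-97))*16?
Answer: -1408/97 ≈ -14.515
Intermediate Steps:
(88/(-97))*16 = (88*(-1/97))*16 = -88/97*16 = -1408/97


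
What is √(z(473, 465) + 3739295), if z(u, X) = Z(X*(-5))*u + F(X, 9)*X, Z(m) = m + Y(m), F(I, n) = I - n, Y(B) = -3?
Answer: √2850191 ≈ 1688.3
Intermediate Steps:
Z(m) = -3 + m (Z(m) = m - 3 = -3 + m)
z(u, X) = X*(-9 + X) + u*(-3 - 5*X) (z(u, X) = (-3 + X*(-5))*u + (X - 1*9)*X = (-3 - 5*X)*u + (X - 9)*X = u*(-3 - 5*X) + (-9 + X)*X = u*(-3 - 5*X) + X*(-9 + X) = X*(-9 + X) + u*(-3 - 5*X))
√(z(473, 465) + 3739295) = √((465*(-9 + 465) - 1*473*(3 + 5*465)) + 3739295) = √((465*456 - 1*473*(3 + 2325)) + 3739295) = √((212040 - 1*473*2328) + 3739295) = √((212040 - 1101144) + 3739295) = √(-889104 + 3739295) = √2850191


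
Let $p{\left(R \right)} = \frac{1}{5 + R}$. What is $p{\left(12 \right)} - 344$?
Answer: $- \frac{5847}{17} \approx -343.94$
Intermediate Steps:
$p{\left(12 \right)} - 344 = \frac{1}{5 + 12} - 344 = \frac{1}{17} - 344 = - \frac{5847}{17}$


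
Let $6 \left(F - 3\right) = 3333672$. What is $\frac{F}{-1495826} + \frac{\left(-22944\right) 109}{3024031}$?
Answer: $- \frac{5421102244161}{4523424194606} \approx -1.1985$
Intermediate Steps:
$F = 555615$ ($F = 3 + \frac{1}{6} \cdot 3333672 = 3 + 555612 = 555615$)
$\frac{F}{-1495826} + \frac{\left(-22944\right) 109}{3024031} = \frac{555615}{-1495826} + \frac{\left(-22944\right) 109}{3024031} = 555615 \left(- \frac{1}{1495826}\right) - \frac{2500896}{3024031} = - \frac{555615}{1495826} - \frac{2500896}{3024031} = - \frac{5421102244161}{4523424194606}$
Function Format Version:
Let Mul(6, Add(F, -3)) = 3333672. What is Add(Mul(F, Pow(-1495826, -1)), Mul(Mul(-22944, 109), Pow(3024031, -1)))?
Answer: Rational(-5421102244161, 4523424194606) ≈ -1.1985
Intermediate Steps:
F = 555615 (F = Add(3, Mul(Rational(1, 6), 3333672)) = Add(3, 555612) = 555615)
Add(Mul(F, Pow(-1495826, -1)), Mul(Mul(-22944, 109), Pow(3024031, -1))) = Add(Mul(555615, Pow(-1495826, -1)), Mul(Mul(-22944, 109), Pow(3024031, -1))) = Add(Mul(555615, Rational(-1, 1495826)), Mul(-2500896, Rational(1, 3024031))) = Add(Rational(-555615, 1495826), Rational(-2500896, 3024031)) = Rational(-5421102244161, 4523424194606)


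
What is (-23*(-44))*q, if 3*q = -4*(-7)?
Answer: 28336/3 ≈ 9445.3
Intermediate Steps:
q = 28/3 (q = (-4*(-7))/3 = (⅓)*28 = 28/3 ≈ 9.3333)
(-23*(-44))*q = -23*(-44)*(28/3) = 1012*(28/3) = 28336/3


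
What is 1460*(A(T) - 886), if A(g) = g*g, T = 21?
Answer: -649700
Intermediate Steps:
A(g) = g**2
1460*(A(T) - 886) = 1460*(21**2 - 886) = 1460*(441 - 886) = 1460*(-445) = -649700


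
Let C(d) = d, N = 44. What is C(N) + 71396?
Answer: 71440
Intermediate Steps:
C(N) + 71396 = 44 + 71396 = 71440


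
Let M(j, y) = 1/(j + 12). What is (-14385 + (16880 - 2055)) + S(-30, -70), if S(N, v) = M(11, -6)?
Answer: 10121/23 ≈ 440.04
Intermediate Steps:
M(j, y) = 1/(12 + j)
S(N, v) = 1/23 (S(N, v) = 1/(12 + 11) = 1/23)
(-14385 + (16880 - 2055)) + S(-30, -70) = (-14385 + (16880 - 2055)) + 1/23 = (-14385 + 14825) + 1/23 = 440 + 1/23 = 10121/23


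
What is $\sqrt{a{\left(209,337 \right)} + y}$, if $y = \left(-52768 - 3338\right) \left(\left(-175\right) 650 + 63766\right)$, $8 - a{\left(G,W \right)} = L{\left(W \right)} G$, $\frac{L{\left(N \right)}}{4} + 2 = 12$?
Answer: $12 \sqrt{19474958} \approx 52957.0$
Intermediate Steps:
$L{\left(N \right)} = 40$ ($L{\left(N \right)} = -8 + 4 \cdot 12 = -8 + 48 = 40$)
$a{\left(G,W \right)} = 8 - 40 G$
$y = 2804402304$ ($y = - 56106 \left(-113750 + 63766\right) = \left(-56106\right) \left(-49984\right) = 2804402304$)
$\sqrt{a{\left(209,337 \right)} + y} = \sqrt{\left(8 - 8360\right) + 2804402304} = \sqrt{-8352 + 2804402304} = \sqrt{2804393952} = 12 \sqrt{19474958}$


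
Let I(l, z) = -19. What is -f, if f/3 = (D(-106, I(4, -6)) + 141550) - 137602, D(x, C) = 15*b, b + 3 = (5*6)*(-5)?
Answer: -4959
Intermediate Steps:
b = -153 (b = -3 + (5*6)*(-5) = -3 + 30*(-5) = -3 - 150 = -153)
D(x, C) = -2295 (D(x, C) = 15*(-153) = -2295)
f = 4959 (f = 3*((-2295 + 141550) - 137602) = 3*(139255 - 137602) = 3*1653 = 4959)
-f = -1*4959 = -4959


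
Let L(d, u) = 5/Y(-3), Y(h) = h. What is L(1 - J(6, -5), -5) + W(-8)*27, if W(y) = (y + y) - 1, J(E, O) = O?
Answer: -1382/3 ≈ -460.67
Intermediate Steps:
W(y) = -1 + 2*y (W(y) = 2*y - 1 = -1 + 2*y)
L(d, u) = -5/3 (L(d, u) = 5/(-3) = 5*(-⅓) = -5/3)
L(1 - J(6, -5), -5) + W(-8)*27 = -5/3 + (-1 + 2*(-8))*27 = -5/3 + (-1 - 16)*27 = -5/3 - 17*27 = -5/3 - 459 = -1382/3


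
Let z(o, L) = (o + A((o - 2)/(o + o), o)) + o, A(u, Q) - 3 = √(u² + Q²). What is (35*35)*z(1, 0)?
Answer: 6125 + 1225*√5/2 ≈ 7494.6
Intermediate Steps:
A(u, Q) = 3 + √(Q² + u²) (A(u, Q) = 3 + √(u² + Q²) = 3 + √(Q² + u²))
z(o, L) = 3 + √(o² + (-2 + o)²/(4*o²)) + 2*o (z(o, L) = (o + (3 + √(o² + ((o - 2)/(o + o))²))) + o = (o + (3 + √(o² + ((-2 + o)/((2*o)))²))) + o = (o + (3 + √(o² + ((-2 + o)*(1/(2*o)))²))) + o = (o + (3 + √(o² + ((-2 + o)/(2*o))²))) + o = (o + (3 + √(o² + (-2 + o)²/(4*o²)))) + o = (3 + o + √(o² + (-2 + o)²/(4*o²))) + o = 3 + √(o² + (-2 + o)²/(4*o²)) + 2*o)
(35*35)*z(1, 0) = (35*35)*(3 + √(((-2 + 1)² + 4*1⁴)/1²)/2 + 2*1) = 1225*(3 + √(1*((-1)² + 4*1))/2 + 2) = 1225*(3 + √(1*(1 + 4))/2 + 2) = 1225*(3 + √(1*5)/2 + 2) = 1225*(3 + √5/2 + 2) = 1225*(5 + √5/2) = 6125 + 1225*√5/2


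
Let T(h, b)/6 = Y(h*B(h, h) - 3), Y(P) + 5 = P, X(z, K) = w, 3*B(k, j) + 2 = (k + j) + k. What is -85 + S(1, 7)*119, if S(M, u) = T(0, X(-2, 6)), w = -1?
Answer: -5797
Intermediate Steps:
B(k, j) = -⅔ + j/3 + 2*k/3 (B(k, j) = -⅔ + ((k + j) + k)/3 = -⅔ + ((j + k) + k)/3 = -⅔ + (j + 2*k)/3 = -⅔ + (j/3 + 2*k/3) = -⅔ + j/3 + 2*k/3)
X(z, K) = -1
Y(P) = -5 + P
T(h, b) = -48 + 6*h*(-⅔ + h) (T(h, b) = 6*(-5 + (h*(-⅔ + h/3 + 2*h/3) - 3)) = 6*(-5 + (h*(-⅔ + h) - 3)) = 6*(-5 + (-3 + h*(-⅔ + h))) = 6*(-8 + h*(-⅔ + h)) = -48 + 6*h*(-⅔ + h))
S(M, u) = -48 (S(M, u) = -48 + 2*0*(-2 + 3*0) = -48 + 2*0*(-2 + 0) = -48 + 2*0*(-2) = -48 + 0 = -48)
-85 + S(1, 7)*119 = -85 - 48*119 = -85 - 5712 = -5797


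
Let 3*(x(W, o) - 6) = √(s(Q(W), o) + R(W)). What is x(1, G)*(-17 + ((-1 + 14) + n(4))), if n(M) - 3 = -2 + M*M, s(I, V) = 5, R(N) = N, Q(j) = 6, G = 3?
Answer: 78 + 13*√6/3 ≈ 88.615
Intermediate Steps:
n(M) = 1 + M² (n(M) = 3 + (-2 + M*M) = 3 + (-2 + M²) = 1 + M²)
x(W, o) = 6 + √(5 + W)/3
x(1, G)*(-17 + ((-1 + 14) + n(4))) = (6 + √(5 + 1)/3)*(-17 + ((-1 + 14) + (1 + 4²))) = (6 + √6/3)*(-17 + (13 + (1 + 16))) = (6 + √6/3)*(-17 + (13 + 17)) = (6 + √6/3)*(-17 + 30) = (6 + √6/3)*13 = 78 + 13*√6/3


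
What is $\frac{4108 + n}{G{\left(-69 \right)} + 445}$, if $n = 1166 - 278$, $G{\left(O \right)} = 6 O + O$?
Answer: $- \frac{2498}{19} \approx -131.47$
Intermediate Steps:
$G{\left(O \right)} = 7 O$
$n = 888$ ($n = 1166 + \left(-1201 + 923\right) = 1166 - 278 = 888$)
$\frac{4108 + n}{G{\left(-69 \right)} + 445} = \frac{4108 + 888}{7 \left(-69\right) + 445} = \frac{4996}{-483 + 445} = \frac{4996}{-38} = 4996 \left(- \frac{1}{38}\right) = - \frac{2498}{19}$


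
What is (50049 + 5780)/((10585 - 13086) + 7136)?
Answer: 55829/4635 ≈ 12.045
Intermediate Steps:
(50049 + 5780)/((10585 - 13086) + 7136) = 55829/(-2501 + 7136) = 55829/4635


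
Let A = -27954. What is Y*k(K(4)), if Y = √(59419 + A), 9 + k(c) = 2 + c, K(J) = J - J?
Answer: -7*√31465 ≈ -1241.7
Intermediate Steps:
K(J) = 0
k(c) = -7 + c (k(c) = -9 + (2 + c) = -7 + c)
Y = √31465 (Y = √(59419 - 27954) = √31465 ≈ 177.38)
Y*k(K(4)) = √31465*(-7 + 0) = √31465*(-7) = -7*√31465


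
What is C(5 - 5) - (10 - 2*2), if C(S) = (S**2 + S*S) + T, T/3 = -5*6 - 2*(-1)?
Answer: -90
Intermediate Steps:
T = -84 (T = 3*(-5*6 - 2*(-1)) = 3*(-30 + 2) = 3*(-28) = -84)
C(S) = -84 + 2*S**2 (C(S) = (S**2 + S*S) - 84 = (S**2 + S**2) - 84 = 2*S**2 - 84 = -84 + 2*S**2)
C(5 - 5) - (10 - 2*2) = (-84 + 2*(5 - 5)**2) - (10 - 2*2) = (-84 + 2*0**2) - (10 - 4) = (-84 + 2*0) - 1*6 = (-84 + 0) - 6 = -84 - 6 = -90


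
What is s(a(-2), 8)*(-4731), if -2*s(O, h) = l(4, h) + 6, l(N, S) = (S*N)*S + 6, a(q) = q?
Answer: 633954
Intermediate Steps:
l(N, S) = 6 + N*S² (l(N, S) = (N*S)*S + 6 = N*S² + 6 = 6 + N*S²)
s(O, h) = -6 - 2*h² (s(O, h) = -((6 + 4*h²) + 6)/2 = -(12 + 4*h²)/2 = -6 - 2*h²)
s(a(-2), 8)*(-4731) = (-6 - 2*8²)*(-4731) = (-6 - 2*64)*(-4731) = (-6 - 128)*(-4731) = -134*(-4731) = 633954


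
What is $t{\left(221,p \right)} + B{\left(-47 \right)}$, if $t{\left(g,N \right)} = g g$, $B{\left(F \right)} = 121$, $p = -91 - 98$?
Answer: $48962$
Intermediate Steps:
$p = -189$
$t{\left(g,N \right)} = g^{2}$
$t{\left(221,p \right)} + B{\left(-47 \right)} = 221^{2} + 121 = 48841 + 121 = 48962$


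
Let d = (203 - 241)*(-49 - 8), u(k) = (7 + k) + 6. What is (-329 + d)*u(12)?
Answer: 45925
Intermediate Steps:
u(k) = 13 + k
d = 2166 (d = -38*(-57) = 2166)
(-329 + d)*u(12) = (-329 + 2166)*(13 + 12) = 1837*25 = 45925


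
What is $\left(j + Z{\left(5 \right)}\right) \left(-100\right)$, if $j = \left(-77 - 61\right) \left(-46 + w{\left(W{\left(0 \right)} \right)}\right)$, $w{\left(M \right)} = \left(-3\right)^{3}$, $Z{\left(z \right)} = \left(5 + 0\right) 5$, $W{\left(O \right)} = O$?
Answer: $-1009900$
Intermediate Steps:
$Z{\left(z \right)} = 25$ ($Z{\left(z \right)} = 5 \cdot 5 = 25$)
$w{\left(M \right)} = -27$
$j = 10074$ ($j = \left(-77 - 61\right) \left(-46 - 27\right) = \left(-138\right) \left(-73\right) = 10074$)
$\left(j + Z{\left(5 \right)}\right) \left(-100\right) = \left(10074 + 25\right) \left(-100\right) = 10099 \left(-100\right) = -1009900$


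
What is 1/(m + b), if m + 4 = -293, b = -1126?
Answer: -1/1423 ≈ -0.00070274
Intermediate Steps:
m = -297 (m = -4 - 293 = -297)
1/(m + b) = 1/(-297 - 1126) = 1/(-1423) = -1/1423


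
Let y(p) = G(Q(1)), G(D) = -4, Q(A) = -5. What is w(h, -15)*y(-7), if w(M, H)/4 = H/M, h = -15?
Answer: -16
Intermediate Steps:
y(p) = -4
w(M, H) = 4*H/M (w(M, H) = 4*(H/M) = 4*H/M)
w(h, -15)*y(-7) = (4*(-15)/(-15))*(-4) = (4*(-15)*(-1/15))*(-4) = 4*(-4) = -16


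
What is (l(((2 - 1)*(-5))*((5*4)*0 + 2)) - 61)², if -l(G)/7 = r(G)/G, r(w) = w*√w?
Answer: 3231 + 854*I*√10 ≈ 3231.0 + 2700.6*I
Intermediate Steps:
r(w) = w^(3/2)
l(G) = -7*√G (l(G) = -7*G^(3/2)/G = -7*√G)
(l(((2 - 1)*(-5))*((5*4)*0 + 2)) - 61)² = (-7*√((5*4)*0 + 2)*(I*√5*√(2 - 1)) - 61)² = (-7*√(20*0 + 2)*(I*√5) - 61)² = (-7*I*√5*√(0 + 2) - 61)² = (-7*I*√10 - 61)² = (-61 - 7*I*√10)²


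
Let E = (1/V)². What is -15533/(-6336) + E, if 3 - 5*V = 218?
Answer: 28726853/11715264 ≈ 2.4521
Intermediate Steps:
V = -43 (V = ⅗ - ⅕*218 = ⅗ - 218/5 = -43)
E = 1/1849 (E = (1/(-43))² = (-1/43)² = 1/1849 ≈ 0.00054083)
-15533/(-6336) + E = -15533/(-6336) + 1/1849 = -15533*(-1/6336) + 1/1849 = 15533/6336 + 1/1849 = 28726853/11715264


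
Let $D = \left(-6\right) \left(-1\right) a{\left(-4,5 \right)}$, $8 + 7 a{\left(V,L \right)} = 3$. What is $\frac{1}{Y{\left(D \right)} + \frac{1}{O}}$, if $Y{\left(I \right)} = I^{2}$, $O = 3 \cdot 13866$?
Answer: $\frac{2038302}{37438249} \approx 0.054444$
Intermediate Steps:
$a{\left(V,L \right)} = - \frac{5}{7}$ ($a{\left(V,L \right)} = - \frac{8}{7} + \frac{1}{7} \cdot 3 = - \frac{8}{7} + \frac{3}{7} = - \frac{5}{7}$)
$O = 41598$
$D = - \frac{30}{7}$ ($D = \left(-6\right) \left(-1\right) \left(- \frac{5}{7}\right) = 6 \left(- \frac{5}{7}\right) = - \frac{30}{7} \approx -4.2857$)
$\frac{1}{Y{\left(D \right)} + \frac{1}{O}} = \frac{1}{\left(- \frac{30}{7}\right)^{2} + \frac{1}{41598}} = \frac{1}{\frac{900}{49} + \frac{1}{41598}} = \frac{1}{\frac{37438249}{2038302}} = \frac{2038302}{37438249}$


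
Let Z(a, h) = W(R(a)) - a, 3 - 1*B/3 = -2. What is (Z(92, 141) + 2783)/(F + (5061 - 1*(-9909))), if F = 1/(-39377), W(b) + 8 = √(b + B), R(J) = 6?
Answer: 105648491/589473689 + 39377*√21/589473689 ≈ 0.17953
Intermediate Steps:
B = 15 (B = 9 - 3*(-2) = 9 + 6 = 15)
W(b) = -8 + √(15 + b) (W(b) = -8 + √(b + 15) = -8 + √(15 + b))
Z(a, h) = -8 + √21 - a (Z(a, h) = (-8 + √(15 + 6)) - a = (-8 + √21) - a = -8 + √21 - a)
F = -1/39377 ≈ -2.5396e-5
(Z(92, 141) + 2783)/(F + (5061 - 1*(-9909))) = ((-8 + √21 - 1*92) + 2783)/(-1/39377 + (5061 - 1*(-9909))) = ((-8 + √21 - 92) + 2783)/(-1/39377 + (5061 + 9909)) = ((-100 + √21) + 2783)/(-1/39377 + 14970) = (2683 + √21)/(589473689/39377) = (2683 + √21)*(39377/589473689) = 105648491/589473689 + 39377*√21/589473689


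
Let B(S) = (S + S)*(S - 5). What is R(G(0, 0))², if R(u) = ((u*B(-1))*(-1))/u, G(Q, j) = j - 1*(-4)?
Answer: 144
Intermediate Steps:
G(Q, j) = 4 + j (G(Q, j) = j + 4 = 4 + j)
B(S) = 2*S*(-5 + S) (B(S) = (2*S)*(-5 + S) = 2*S*(-5 + S))
R(u) = -12 (R(u) = ((u*(2*(-1)*(-5 - 1)))*(-1))/u = ((u*(2*(-1)*(-6)))*(-1))/u = ((u*12)*(-1))/u = ((12*u)*(-1))/u = (-12*u)/u = -12)
R(G(0, 0))² = (-12)² = 144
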